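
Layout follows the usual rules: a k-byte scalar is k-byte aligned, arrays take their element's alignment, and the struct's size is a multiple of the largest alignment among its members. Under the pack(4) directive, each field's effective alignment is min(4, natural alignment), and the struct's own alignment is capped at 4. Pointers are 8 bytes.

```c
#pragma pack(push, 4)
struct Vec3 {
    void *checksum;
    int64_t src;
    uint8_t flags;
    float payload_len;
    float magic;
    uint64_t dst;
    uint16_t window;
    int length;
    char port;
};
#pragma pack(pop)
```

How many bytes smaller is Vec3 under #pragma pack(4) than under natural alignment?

natural layout:
  0..8  checksum  (8B, 8-aligned)
  8..16  src  (8B, 8-aligned)
  16..17  flags  (1B, 1-aligned)
  17..20  -- padding (3B)
  20..24  payload_len  (4B, 4-aligned)
  24..28  magic  (4B, 4-aligned)
  28..32  -- padding (4B)
  32..40  dst  (8B, 8-aligned)
  40..42  window  (2B, 2-aligned)
  42..44  -- padding (2B)
  44..48  length  (4B, 4-aligned)
  48..49  port  (1B, 1-aligned)
  49..56  -- tail padding (7B)
  sizeof = 56, alignof = 8
packed(4) layout:
  0..8  checksum  (8B, 4-aligned)
  8..16  src  (8B, 4-aligned)
  16..17  flags  (1B, 1-aligned)
  17..20  -- padding (3B)
  20..24  payload_len  (4B, 4-aligned)
  24..28  magic  (4B, 4-aligned)
  28..36  dst  (8B, 4-aligned)
  36..38  window  (2B, 2-aligned)
  38..40  -- padding (2B)
  40..44  length  (4B, 4-aligned)
  44..45  port  (1B, 1-aligned)
  45..48  -- tail padding (3B)
  sizeof = 48, alignof = 4
56 − 48 = 8

8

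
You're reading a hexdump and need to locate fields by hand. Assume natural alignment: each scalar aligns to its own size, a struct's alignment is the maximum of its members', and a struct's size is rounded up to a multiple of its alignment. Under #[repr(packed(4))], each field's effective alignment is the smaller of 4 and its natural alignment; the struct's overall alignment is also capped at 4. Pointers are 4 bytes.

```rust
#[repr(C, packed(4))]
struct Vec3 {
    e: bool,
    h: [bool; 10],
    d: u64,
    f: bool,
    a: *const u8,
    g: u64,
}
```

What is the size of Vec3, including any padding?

0..1  e  (1B, 1-aligned)
1..11  h  (10B, 1-aligned)
11..12  -- padding (1B)
12..20  d  (8B, 4-aligned)
20..21  f  (1B, 1-aligned)
21..24  -- padding (3B)
24..28  a  (4B, 4-aligned)
28..36  g  (8B, 4-aligned)
sizeof = 36, alignof = 4

36 bytes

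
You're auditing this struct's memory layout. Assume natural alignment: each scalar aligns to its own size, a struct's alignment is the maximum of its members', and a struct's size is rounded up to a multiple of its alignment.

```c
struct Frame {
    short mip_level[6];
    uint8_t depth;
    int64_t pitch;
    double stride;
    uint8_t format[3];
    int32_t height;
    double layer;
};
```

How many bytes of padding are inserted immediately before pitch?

@0: mip_level [12B, align 2] → 12
@12: depth [1B, align 1] → 13
+3 pad (align 8)
@16: pitch [8B, align 8] → 24

3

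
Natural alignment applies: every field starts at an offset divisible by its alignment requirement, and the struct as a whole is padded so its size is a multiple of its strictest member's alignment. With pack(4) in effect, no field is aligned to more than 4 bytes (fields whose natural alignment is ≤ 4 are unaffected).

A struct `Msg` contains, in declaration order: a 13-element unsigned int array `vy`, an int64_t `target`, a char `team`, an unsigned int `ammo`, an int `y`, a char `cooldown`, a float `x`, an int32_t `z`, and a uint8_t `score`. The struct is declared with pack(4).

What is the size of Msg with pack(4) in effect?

0..52  vy  (52B, 4-aligned)
52..60  target  (8B, 4-aligned)
60..61  team  (1B, 1-aligned)
61..64  -- padding (3B)
64..68  ammo  (4B, 4-aligned)
68..72  y  (4B, 4-aligned)
72..73  cooldown  (1B, 1-aligned)
73..76  -- padding (3B)
76..80  x  (4B, 4-aligned)
80..84  z  (4B, 4-aligned)
84..85  score  (1B, 1-aligned)
85..88  -- tail padding (3B)
sizeof = 88, alignof = 4

88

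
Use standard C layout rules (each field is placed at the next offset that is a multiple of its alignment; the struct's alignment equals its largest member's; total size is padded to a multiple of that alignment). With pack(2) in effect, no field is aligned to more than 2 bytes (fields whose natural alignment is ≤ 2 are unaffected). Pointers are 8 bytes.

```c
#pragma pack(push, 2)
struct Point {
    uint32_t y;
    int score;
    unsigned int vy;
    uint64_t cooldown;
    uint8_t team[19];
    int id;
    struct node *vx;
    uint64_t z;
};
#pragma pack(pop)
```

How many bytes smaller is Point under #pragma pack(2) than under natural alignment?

4

natural layout:
  @0: y [4B, align 4] → 4
  @4: score [4B, align 4] → 8
  @8: vy [4B, align 4] → 12
  +4 pad (align 8)
  @16: cooldown [8B, align 8] → 24
  @24: team [19B, align 1] → 43
  +1 pad (align 4)
  @44: id [4B, align 4] → 48
  @48: vx [8B, align 8] → 56
  @56: z [8B, align 8] → 64
  size 64, align 8
packed(2) layout:
  @0: y [4B, align 2] → 4
  @4: score [4B, align 2] → 8
  @8: vy [4B, align 2] → 12
  @12: cooldown [8B, align 2] → 20
  @20: team [19B, align 1] → 39
  +1 pad (align 2)
  @40: id [4B, align 2] → 44
  @44: vx [8B, align 2] → 52
  @52: z [8B, align 2] → 60
  size 60, align 2
64 − 60 = 4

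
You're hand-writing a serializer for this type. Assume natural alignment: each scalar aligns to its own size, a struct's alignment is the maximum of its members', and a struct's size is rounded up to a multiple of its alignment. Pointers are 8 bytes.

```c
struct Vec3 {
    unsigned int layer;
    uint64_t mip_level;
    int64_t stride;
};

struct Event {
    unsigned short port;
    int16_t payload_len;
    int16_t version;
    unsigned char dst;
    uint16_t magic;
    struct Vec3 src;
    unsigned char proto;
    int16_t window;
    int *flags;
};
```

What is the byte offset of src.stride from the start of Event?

32

Vec3: @0: layer [4B, align 4] → 4; +4 pad (align 8); @8: mip_level [8B, align 8] → 16; @16: stride [8B, align 8] → 24; size 24, align 8
@0: port [2B, align 2] → 2
@2: payload_len [2B, align 2] → 4
@4: version [2B, align 2] → 6
@6: dst [1B, align 1] → 7
+1 pad (align 2)
@8: magic [2B, align 2] → 10
+6 pad (align 8)
@16: src [24B, align 8] → 40
within Vec3: stride at 16
16 + 16 = 32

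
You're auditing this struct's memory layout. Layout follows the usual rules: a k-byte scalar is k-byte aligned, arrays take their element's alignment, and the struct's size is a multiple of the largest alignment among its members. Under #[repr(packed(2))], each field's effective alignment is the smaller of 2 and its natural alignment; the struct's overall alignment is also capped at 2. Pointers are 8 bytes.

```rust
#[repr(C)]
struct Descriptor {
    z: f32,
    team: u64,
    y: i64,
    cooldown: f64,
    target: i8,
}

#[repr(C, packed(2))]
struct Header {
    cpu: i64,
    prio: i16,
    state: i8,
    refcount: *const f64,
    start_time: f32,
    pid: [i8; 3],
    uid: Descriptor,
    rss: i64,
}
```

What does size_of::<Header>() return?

76

Descriptor: z at 0 (size 4, align 4) → ends 4; pad 4 to align 8 for team; team at 8 (size 8, align 8) → ends 16; y at 16 (size 8, align 8) → ends 24; cooldown at 24 (size 8, align 8) → ends 32; target at 32 (size 1, align 1) → ends 33; tail pad 7 to reach multiple of 8; total 40 bytes, alignment 8
cpu at 0 (size 8, align 2) → ends 8
prio at 8 (size 2, align 2) → ends 10
state at 10 (size 1, align 1) → ends 11
pad 1 to align 2 for refcount
refcount at 12 (size 8, align 2) → ends 20
start_time at 20 (size 4, align 2) → ends 24
pid at 24 (size 3, align 1) → ends 27
pad 1 to align 2 for uid
uid at 28 (size 40, align 2) → ends 68
rss at 68 (size 8, align 2) → ends 76
total 76 bytes, alignment 2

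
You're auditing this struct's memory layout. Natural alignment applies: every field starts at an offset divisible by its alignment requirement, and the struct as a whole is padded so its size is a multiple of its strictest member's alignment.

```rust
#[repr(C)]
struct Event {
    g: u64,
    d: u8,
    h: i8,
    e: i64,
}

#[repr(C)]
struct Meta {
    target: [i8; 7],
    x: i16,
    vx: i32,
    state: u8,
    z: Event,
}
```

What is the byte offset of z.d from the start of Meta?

Event: 0..8  g  (8B, 8-aligned); 8..9  d  (1B, 1-aligned); 9..10  h  (1B, 1-aligned); 10..16  -- padding (6B); 16..24  e  (8B, 8-aligned); sizeof = 24, alignof = 8
0..7  target  (7B, 1-aligned)
7..8  -- padding (1B)
8..10  x  (2B, 2-aligned)
10..12  -- padding (2B)
12..16  vx  (4B, 4-aligned)
16..17  state  (1B, 1-aligned)
17..24  -- padding (7B)
24..48  z  (24B, 8-aligned)
within Event: d at 8
24 + 8 = 32

32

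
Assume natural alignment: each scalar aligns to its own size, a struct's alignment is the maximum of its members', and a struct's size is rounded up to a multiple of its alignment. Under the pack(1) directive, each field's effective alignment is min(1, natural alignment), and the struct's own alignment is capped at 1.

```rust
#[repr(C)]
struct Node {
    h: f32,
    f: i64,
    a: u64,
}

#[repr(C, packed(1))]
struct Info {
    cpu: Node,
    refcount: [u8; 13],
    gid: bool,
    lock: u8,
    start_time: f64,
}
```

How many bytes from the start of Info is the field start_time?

39

Node: @0: h [4B, align 4] → 4; +4 pad (align 8); @8: f [8B, align 8] → 16; @16: a [8B, align 8] → 24; size 24, align 8
@0: cpu [24B, align 1] → 24
@24: refcount [13B, align 1] → 37
@37: gid [1B, align 1] → 38
@38: lock [1B, align 1] → 39
@39: start_time [8B, align 1] → 47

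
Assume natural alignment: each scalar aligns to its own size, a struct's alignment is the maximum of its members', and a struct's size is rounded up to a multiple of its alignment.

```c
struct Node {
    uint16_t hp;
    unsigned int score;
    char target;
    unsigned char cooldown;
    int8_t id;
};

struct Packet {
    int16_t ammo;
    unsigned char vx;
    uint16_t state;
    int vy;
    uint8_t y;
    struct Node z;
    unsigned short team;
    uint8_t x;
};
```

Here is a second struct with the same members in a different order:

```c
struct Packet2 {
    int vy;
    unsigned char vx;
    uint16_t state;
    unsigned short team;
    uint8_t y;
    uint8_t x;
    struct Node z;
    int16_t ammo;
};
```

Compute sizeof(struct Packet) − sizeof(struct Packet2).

Node: hp at 0 (size 2, align 2) → ends 2; pad 2 to align 4 for score; score at 4 (size 4, align 4) → ends 8; target at 8 (size 1, align 1) → ends 9; cooldown at 9 (size 1, align 1) → ends 10; id at 10 (size 1, align 1) → ends 11; tail pad 1 to reach multiple of 4; total 12 bytes, alignment 4
ammo at 0 (size 2, align 2) → ends 2
vx at 2 (size 1, align 1) → ends 3
pad 1 to align 2 for state
state at 4 (size 2, align 2) → ends 6
pad 2 to align 4 for vy
vy at 8 (size 4, align 4) → ends 12
y at 12 (size 1, align 1) → ends 13
pad 3 to align 4 for z
z at 16 (size 12, align 4) → ends 28
team at 28 (size 2, align 2) → ends 30
x at 30 (size 1, align 1) → ends 31
tail pad 1 to reach multiple of 4
total 32 bytes, alignment 4
— Packet2 —
vy at 0 (size 4, align 4) → ends 4
vx at 4 (size 1, align 1) → ends 5
pad 1 to align 2 for state
state at 6 (size 2, align 2) → ends 8
team at 8 (size 2, align 2) → ends 10
y at 10 (size 1, align 1) → ends 11
x at 11 (size 1, align 1) → ends 12
z at 12 (size 12, align 4) → ends 24
ammo at 24 (size 2, align 2) → ends 26
tail pad 2 to reach multiple of 4
total 28 bytes, alignment 4
32 − 28 = 4

4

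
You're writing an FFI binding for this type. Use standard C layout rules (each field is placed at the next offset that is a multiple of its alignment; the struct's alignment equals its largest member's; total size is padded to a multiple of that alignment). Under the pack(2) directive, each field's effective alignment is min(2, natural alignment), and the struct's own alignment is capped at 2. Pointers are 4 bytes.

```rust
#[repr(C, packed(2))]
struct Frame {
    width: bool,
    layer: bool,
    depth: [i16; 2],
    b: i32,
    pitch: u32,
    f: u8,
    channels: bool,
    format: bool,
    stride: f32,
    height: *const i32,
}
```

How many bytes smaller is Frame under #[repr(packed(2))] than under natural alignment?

natural layout:
  0..1  width  (1B, 1-aligned)
  1..2  layer  (1B, 1-aligned)
  2..6  depth  (4B, 2-aligned)
  6..8  -- padding (2B)
  8..12  b  (4B, 4-aligned)
  12..16  pitch  (4B, 4-aligned)
  16..17  f  (1B, 1-aligned)
  17..18  channels  (1B, 1-aligned)
  18..19  format  (1B, 1-aligned)
  19..20  -- padding (1B)
  20..24  stride  (4B, 4-aligned)
  24..28  height  (4B, 4-aligned)
  sizeof = 28, alignof = 4
packed(2) layout:
  0..1  width  (1B, 1-aligned)
  1..2  layer  (1B, 1-aligned)
  2..6  depth  (4B, 2-aligned)
  6..10  b  (4B, 2-aligned)
  10..14  pitch  (4B, 2-aligned)
  14..15  f  (1B, 1-aligned)
  15..16  channels  (1B, 1-aligned)
  16..17  format  (1B, 1-aligned)
  17..18  -- padding (1B)
  18..22  stride  (4B, 2-aligned)
  22..26  height  (4B, 2-aligned)
  sizeof = 26, alignof = 2
28 − 26 = 2

2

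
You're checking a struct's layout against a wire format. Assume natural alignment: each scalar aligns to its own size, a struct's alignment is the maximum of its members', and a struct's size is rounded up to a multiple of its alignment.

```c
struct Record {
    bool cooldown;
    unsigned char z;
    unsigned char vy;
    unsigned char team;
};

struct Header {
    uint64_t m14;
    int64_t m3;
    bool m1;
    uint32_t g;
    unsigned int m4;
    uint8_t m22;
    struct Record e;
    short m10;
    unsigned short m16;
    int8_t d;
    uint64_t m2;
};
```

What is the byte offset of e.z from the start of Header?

30

Record: 0..1  cooldown  (1B, 1-aligned); 1..2  z  (1B, 1-aligned); 2..3  vy  (1B, 1-aligned); 3..4  team  (1B, 1-aligned); sizeof = 4, alignof = 1
0..8  m14  (8B, 8-aligned)
8..16  m3  (8B, 8-aligned)
16..17  m1  (1B, 1-aligned)
17..20  -- padding (3B)
20..24  g  (4B, 4-aligned)
24..28  m4  (4B, 4-aligned)
28..29  m22  (1B, 1-aligned)
29..33  e  (4B, 1-aligned)
within Record: z at 1
29 + 1 = 30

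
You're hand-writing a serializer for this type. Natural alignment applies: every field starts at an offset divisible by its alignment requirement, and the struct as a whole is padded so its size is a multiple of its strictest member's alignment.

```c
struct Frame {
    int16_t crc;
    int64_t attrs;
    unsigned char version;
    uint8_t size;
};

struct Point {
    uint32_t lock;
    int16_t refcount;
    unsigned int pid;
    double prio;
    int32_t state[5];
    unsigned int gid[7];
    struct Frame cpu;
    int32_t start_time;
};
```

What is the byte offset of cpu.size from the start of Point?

Frame: @0: crc [2B, align 2] → 2; +6 pad (align 8); @8: attrs [8B, align 8] → 16; @16: version [1B, align 1] → 17; @17: size [1B, align 1] → 18; +6 tail pad (align 8); size 24, align 8
@0: lock [4B, align 4] → 4
@4: refcount [2B, align 2] → 6
+2 pad (align 4)
@8: pid [4B, align 4] → 12
+4 pad (align 8)
@16: prio [8B, align 8] → 24
@24: state [20B, align 4] → 44
@44: gid [28B, align 4] → 72
@72: cpu [24B, align 8] → 96
within Frame: size at 17
72 + 17 = 89

89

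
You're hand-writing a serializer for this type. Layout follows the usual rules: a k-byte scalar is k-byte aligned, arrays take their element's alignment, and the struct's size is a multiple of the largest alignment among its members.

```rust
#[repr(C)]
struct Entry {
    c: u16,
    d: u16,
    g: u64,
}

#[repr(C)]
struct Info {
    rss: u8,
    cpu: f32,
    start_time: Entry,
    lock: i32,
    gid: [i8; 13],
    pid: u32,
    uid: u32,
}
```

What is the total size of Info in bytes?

56

Entry: c at 0 (size 2, align 2) → ends 2; d at 2 (size 2, align 2) → ends 4; pad 4 to align 8 for g; g at 8 (size 8, align 8) → ends 16; total 16 bytes, alignment 8
rss at 0 (size 1, align 1) → ends 1
pad 3 to align 4 for cpu
cpu at 4 (size 4, align 4) → ends 8
start_time at 8 (size 16, align 8) → ends 24
lock at 24 (size 4, align 4) → ends 28
gid at 28 (size 13, align 1) → ends 41
pad 3 to align 4 for pid
pid at 44 (size 4, align 4) → ends 48
uid at 48 (size 4, align 4) → ends 52
tail pad 4 to reach multiple of 8
total 56 bytes, alignment 8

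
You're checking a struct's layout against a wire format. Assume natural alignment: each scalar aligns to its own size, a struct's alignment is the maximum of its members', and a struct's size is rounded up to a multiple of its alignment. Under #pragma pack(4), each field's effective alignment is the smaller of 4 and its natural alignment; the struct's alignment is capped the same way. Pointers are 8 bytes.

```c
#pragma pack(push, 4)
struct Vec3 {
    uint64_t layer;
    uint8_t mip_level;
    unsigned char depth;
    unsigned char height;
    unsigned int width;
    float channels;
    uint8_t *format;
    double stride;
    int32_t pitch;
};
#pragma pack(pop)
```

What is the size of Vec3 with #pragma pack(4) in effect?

0..8  layer  (8B, 4-aligned)
8..9  mip_level  (1B, 1-aligned)
9..10  depth  (1B, 1-aligned)
10..11  height  (1B, 1-aligned)
11..12  -- padding (1B)
12..16  width  (4B, 4-aligned)
16..20  channels  (4B, 4-aligned)
20..28  format  (8B, 4-aligned)
28..36  stride  (8B, 4-aligned)
36..40  pitch  (4B, 4-aligned)
sizeof = 40, alignof = 4

40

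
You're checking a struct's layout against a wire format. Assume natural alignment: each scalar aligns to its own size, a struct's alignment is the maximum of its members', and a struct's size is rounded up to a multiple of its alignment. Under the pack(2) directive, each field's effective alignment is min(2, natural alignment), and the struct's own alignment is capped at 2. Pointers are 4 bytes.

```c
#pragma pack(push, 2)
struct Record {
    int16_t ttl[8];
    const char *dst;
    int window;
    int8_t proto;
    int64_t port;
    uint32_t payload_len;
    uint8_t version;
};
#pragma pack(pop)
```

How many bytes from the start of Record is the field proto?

@0: ttl [16B, align 2] → 16
@16: dst [4B, align 2] → 20
@20: window [4B, align 2] → 24
@24: proto [1B, align 1] → 25

24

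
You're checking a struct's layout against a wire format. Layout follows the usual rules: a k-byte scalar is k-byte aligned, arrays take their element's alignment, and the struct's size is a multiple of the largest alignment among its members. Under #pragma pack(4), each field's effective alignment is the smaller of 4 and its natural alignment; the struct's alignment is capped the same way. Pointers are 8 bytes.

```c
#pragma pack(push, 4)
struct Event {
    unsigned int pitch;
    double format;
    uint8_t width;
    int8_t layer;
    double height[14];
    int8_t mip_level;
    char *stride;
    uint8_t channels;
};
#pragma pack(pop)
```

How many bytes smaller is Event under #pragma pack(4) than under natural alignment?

16

natural layout:
  pitch at 0 (size 4, align 4) → ends 4
  pad 4 to align 8 for format
  format at 8 (size 8, align 8) → ends 16
  width at 16 (size 1, align 1) → ends 17
  layer at 17 (size 1, align 1) → ends 18
  pad 6 to align 8 for height
  height at 24 (size 112, align 8) → ends 136
  mip_level at 136 (size 1, align 1) → ends 137
  pad 7 to align 8 for stride
  stride at 144 (size 8, align 8) → ends 152
  channels at 152 (size 1, align 1) → ends 153
  tail pad 7 to reach multiple of 8
  total 160 bytes, alignment 8
packed(4) layout:
  pitch at 0 (size 4, align 4) → ends 4
  format at 4 (size 8, align 4) → ends 12
  width at 12 (size 1, align 1) → ends 13
  layer at 13 (size 1, align 1) → ends 14
  pad 2 to align 4 for height
  height at 16 (size 112, align 4) → ends 128
  mip_level at 128 (size 1, align 1) → ends 129
  pad 3 to align 4 for stride
  stride at 132 (size 8, align 4) → ends 140
  channels at 140 (size 1, align 1) → ends 141
  tail pad 3 to reach multiple of 4
  total 144 bytes, alignment 4
160 − 144 = 16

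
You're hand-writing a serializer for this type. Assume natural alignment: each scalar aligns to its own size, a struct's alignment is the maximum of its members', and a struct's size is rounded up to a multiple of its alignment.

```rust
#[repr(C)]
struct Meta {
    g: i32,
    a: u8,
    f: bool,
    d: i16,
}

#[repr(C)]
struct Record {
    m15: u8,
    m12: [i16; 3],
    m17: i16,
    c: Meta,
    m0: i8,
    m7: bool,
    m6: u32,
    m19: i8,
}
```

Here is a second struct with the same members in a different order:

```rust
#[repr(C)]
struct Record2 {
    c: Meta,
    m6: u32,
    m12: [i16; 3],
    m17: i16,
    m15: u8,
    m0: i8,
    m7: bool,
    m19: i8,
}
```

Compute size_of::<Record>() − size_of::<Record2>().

8

Meta: 0..4  g  (4B, 4-aligned); 4..5  a  (1B, 1-aligned); 5..6  f  (1B, 1-aligned); 6..8  d  (2B, 2-aligned); sizeof = 8, alignof = 4
0..1  m15  (1B, 1-aligned)
1..2  -- padding (1B)
2..8  m12  (6B, 2-aligned)
8..10  m17  (2B, 2-aligned)
10..12  -- padding (2B)
12..20  c  (8B, 4-aligned)
20..21  m0  (1B, 1-aligned)
21..22  m7  (1B, 1-aligned)
22..24  -- padding (2B)
24..28  m6  (4B, 4-aligned)
28..29  m19  (1B, 1-aligned)
29..32  -- tail padding (3B)
sizeof = 32, alignof = 4
— Record2 —
0..8  c  (8B, 4-aligned)
8..12  m6  (4B, 4-aligned)
12..18  m12  (6B, 2-aligned)
18..20  m17  (2B, 2-aligned)
20..21  m15  (1B, 1-aligned)
21..22  m0  (1B, 1-aligned)
22..23  m7  (1B, 1-aligned)
23..24  m19  (1B, 1-aligned)
sizeof = 24, alignof = 4
32 − 24 = 8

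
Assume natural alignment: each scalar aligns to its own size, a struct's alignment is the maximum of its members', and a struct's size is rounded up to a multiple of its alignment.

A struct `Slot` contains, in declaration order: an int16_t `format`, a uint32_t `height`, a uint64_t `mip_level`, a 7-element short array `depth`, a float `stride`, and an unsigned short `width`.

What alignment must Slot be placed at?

member alignments: format=2, height=4, mip_level=8, depth=2, stride=4, width=2
max = 8

8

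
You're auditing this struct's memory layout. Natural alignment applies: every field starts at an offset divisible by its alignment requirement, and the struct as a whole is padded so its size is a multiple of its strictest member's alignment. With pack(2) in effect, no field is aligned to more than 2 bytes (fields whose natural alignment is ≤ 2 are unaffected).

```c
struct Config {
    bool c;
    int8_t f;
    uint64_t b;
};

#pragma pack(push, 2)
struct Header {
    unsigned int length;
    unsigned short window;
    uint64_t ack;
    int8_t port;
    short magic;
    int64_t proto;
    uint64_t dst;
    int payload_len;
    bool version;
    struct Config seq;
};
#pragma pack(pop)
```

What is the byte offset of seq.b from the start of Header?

48

Config: c at 0 (size 1, align 1) → ends 1; f at 1 (size 1, align 1) → ends 2; pad 6 to align 8 for b; b at 8 (size 8, align 8) → ends 16; total 16 bytes, alignment 8
length at 0 (size 4, align 2) → ends 4
window at 4 (size 2, align 2) → ends 6
ack at 6 (size 8, align 2) → ends 14
port at 14 (size 1, align 1) → ends 15
pad 1 to align 2 for magic
magic at 16 (size 2, align 2) → ends 18
proto at 18 (size 8, align 2) → ends 26
dst at 26 (size 8, align 2) → ends 34
payload_len at 34 (size 4, align 2) → ends 38
version at 38 (size 1, align 1) → ends 39
pad 1 to align 2 for seq
seq at 40 (size 16, align 2) → ends 56
within Config: b at 8
40 + 8 = 48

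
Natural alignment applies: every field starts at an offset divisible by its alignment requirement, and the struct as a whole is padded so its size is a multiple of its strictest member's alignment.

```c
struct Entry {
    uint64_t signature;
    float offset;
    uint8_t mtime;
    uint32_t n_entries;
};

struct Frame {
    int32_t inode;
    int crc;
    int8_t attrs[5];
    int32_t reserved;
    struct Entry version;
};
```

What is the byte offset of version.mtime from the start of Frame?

36

Entry: 0..8  signature  (8B, 8-aligned); 8..12  offset  (4B, 4-aligned); 12..13  mtime  (1B, 1-aligned); 13..16  -- padding (3B); 16..20  n_entries  (4B, 4-aligned); 20..24  -- tail padding (4B); sizeof = 24, alignof = 8
0..4  inode  (4B, 4-aligned)
4..8  crc  (4B, 4-aligned)
8..13  attrs  (5B, 1-aligned)
13..16  -- padding (3B)
16..20  reserved  (4B, 4-aligned)
20..24  -- padding (4B)
24..48  version  (24B, 8-aligned)
within Entry: mtime at 12
24 + 12 = 36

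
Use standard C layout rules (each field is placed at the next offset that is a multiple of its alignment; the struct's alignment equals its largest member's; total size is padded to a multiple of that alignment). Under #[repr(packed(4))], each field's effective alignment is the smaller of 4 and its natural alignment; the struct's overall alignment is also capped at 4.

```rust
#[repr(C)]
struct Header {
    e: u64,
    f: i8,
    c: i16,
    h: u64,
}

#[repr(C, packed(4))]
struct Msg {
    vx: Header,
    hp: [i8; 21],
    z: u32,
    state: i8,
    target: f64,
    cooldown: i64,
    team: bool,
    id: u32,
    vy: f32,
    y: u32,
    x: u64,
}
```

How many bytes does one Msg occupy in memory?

Header: e at 0 (size 8, align 8) → ends 8; f at 8 (size 1, align 1) → ends 9; pad 1 to align 2 for c; c at 10 (size 2, align 2) → ends 12; pad 4 to align 8 for h; h at 16 (size 8, align 8) → ends 24; total 24 bytes, alignment 8
vx at 0 (size 24, align 4) → ends 24
hp at 24 (size 21, align 1) → ends 45
pad 3 to align 4 for z
z at 48 (size 4, align 4) → ends 52
state at 52 (size 1, align 1) → ends 53
pad 3 to align 4 for target
target at 56 (size 8, align 4) → ends 64
cooldown at 64 (size 8, align 4) → ends 72
team at 72 (size 1, align 1) → ends 73
pad 3 to align 4 for id
id at 76 (size 4, align 4) → ends 80
vy at 80 (size 4, align 4) → ends 84
y at 84 (size 4, align 4) → ends 88
x at 88 (size 8, align 4) → ends 96
total 96 bytes, alignment 4

96 bytes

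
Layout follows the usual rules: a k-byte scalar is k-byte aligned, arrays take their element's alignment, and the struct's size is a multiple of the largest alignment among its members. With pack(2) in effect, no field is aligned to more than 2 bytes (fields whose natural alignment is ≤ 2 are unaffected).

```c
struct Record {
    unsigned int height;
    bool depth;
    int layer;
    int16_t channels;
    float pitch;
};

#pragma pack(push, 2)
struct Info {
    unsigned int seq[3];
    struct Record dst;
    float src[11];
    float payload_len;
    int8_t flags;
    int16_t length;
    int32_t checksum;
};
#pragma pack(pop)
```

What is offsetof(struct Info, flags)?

80

Record: @0: height [4B, align 4] → 4; @4: depth [1B, align 1] → 5; +3 pad (align 4); @8: layer [4B, align 4] → 12; @12: channels [2B, align 2] → 14; +2 pad (align 4); @16: pitch [4B, align 4] → 20; size 20, align 4
@0: seq [12B, align 2] → 12
@12: dst [20B, align 2] → 32
@32: src [44B, align 2] → 76
@76: payload_len [4B, align 2] → 80
@80: flags [1B, align 1] → 81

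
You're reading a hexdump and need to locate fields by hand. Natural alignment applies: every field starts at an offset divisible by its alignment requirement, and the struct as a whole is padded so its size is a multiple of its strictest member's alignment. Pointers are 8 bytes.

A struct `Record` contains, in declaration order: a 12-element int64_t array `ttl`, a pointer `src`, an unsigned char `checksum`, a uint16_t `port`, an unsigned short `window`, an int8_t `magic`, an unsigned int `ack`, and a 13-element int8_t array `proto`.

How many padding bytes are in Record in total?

9

ttl at 0 (size 96, align 8) → ends 96
src at 96 (size 8, align 8) → ends 104
checksum at 104 (size 1, align 1) → ends 105
pad 1 to align 2 for port
port at 106 (size 2, align 2) → ends 108
window at 108 (size 2, align 2) → ends 110
magic at 110 (size 1, align 1) → ends 111
pad 1 to align 4 for ack
ack at 112 (size 4, align 4) → ends 116
proto at 116 (size 13, align 1) → ends 129
tail pad 7 to reach multiple of 8
total 136 bytes, alignment 8
data bytes 127, size 136 → padding 9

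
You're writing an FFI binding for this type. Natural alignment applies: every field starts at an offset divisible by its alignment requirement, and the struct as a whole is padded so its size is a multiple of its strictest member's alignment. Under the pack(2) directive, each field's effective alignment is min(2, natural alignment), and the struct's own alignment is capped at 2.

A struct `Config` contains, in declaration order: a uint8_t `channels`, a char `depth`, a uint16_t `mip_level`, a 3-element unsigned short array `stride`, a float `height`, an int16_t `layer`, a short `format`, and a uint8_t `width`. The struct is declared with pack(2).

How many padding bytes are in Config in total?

1

channels at 0 (size 1, align 1) → ends 1
depth at 1 (size 1, align 1) → ends 2
mip_level at 2 (size 2, align 2) → ends 4
stride at 4 (size 6, align 2) → ends 10
height at 10 (size 4, align 2) → ends 14
layer at 14 (size 2, align 2) → ends 16
format at 16 (size 2, align 2) → ends 18
width at 18 (size 1, align 1) → ends 19
tail pad 1 to reach multiple of 2
total 20 bytes, alignment 2
data bytes 19, size 20 → padding 1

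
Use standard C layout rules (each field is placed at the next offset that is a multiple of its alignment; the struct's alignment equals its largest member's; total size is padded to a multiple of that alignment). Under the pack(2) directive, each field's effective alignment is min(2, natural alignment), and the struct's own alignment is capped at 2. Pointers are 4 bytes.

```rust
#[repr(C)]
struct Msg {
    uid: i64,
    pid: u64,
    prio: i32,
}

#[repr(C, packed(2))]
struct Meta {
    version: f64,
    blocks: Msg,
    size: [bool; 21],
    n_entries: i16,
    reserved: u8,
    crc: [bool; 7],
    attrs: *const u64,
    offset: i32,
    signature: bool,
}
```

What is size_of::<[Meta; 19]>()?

1406

Msg: 0..8  uid  (8B, 8-aligned); 8..16  pid  (8B, 8-aligned); 16..20  prio  (4B, 4-aligned); 20..24  -- tail padding (4B); sizeof = 24, alignof = 8
0..8  version  (8B, 2-aligned)
8..32  blocks  (24B, 2-aligned)
32..53  size  (21B, 1-aligned)
53..54  -- padding (1B)
54..56  n_entries  (2B, 2-aligned)
56..57  reserved  (1B, 1-aligned)
57..64  crc  (7B, 1-aligned)
64..68  attrs  (4B, 2-aligned)
68..72  offset  (4B, 2-aligned)
72..73  signature  (1B, 1-aligned)
73..74  -- tail padding (1B)
sizeof = 74, alignof = 2
array of 19: 19 × 74 = 1406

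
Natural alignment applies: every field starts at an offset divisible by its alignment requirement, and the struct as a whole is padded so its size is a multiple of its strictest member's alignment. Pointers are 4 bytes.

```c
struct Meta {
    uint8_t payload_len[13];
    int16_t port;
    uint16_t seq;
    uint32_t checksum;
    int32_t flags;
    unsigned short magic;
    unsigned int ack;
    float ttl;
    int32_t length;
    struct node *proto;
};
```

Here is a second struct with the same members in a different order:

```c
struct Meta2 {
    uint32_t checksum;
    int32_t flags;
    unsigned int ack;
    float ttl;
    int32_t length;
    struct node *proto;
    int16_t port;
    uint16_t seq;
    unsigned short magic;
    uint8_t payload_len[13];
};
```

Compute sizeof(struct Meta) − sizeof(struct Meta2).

@0: payload_len [13B, align 1] → 13
+1 pad (align 2)
@14: port [2B, align 2] → 16
@16: seq [2B, align 2] → 18
+2 pad (align 4)
@20: checksum [4B, align 4] → 24
@24: flags [4B, align 4] → 28
@28: magic [2B, align 2] → 30
+2 pad (align 4)
@32: ack [4B, align 4] → 36
@36: ttl [4B, align 4] → 40
@40: length [4B, align 4] → 44
@44: proto [4B, align 4] → 48
size 48, align 4
— Meta2 —
@0: checksum [4B, align 4] → 4
@4: flags [4B, align 4] → 8
@8: ack [4B, align 4] → 12
@12: ttl [4B, align 4] → 16
@16: length [4B, align 4] → 20
@20: proto [4B, align 4] → 24
@24: port [2B, align 2] → 26
@26: seq [2B, align 2] → 28
@28: magic [2B, align 2] → 30
@30: payload_len [13B, align 1] → 43
+1 tail pad (align 4)
size 44, align 4
48 − 44 = 4

4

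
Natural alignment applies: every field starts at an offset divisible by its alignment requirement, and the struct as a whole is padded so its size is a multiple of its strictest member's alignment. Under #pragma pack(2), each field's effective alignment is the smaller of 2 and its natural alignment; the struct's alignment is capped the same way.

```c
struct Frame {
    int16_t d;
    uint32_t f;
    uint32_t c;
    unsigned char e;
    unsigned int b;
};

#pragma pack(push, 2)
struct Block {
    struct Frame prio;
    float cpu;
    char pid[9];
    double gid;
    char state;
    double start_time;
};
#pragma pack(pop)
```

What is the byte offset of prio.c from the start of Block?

8

Frame: d at 0 (size 2, align 2) → ends 2; pad 2 to align 4 for f; f at 4 (size 4, align 4) → ends 8; c at 8 (size 4, align 4) → ends 12; e at 12 (size 1, align 1) → ends 13; pad 3 to align 4 for b; b at 16 (size 4, align 4) → ends 20; total 20 bytes, alignment 4
prio at 0 (size 20, align 2) → ends 20
within Frame: c at 8
0 + 8 = 8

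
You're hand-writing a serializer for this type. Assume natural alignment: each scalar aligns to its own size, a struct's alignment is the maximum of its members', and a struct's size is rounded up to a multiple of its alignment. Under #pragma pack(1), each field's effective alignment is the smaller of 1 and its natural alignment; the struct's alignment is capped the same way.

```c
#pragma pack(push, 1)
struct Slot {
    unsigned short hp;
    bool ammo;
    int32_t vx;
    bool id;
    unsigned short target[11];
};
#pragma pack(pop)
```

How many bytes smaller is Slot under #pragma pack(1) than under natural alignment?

natural layout:
  @0: hp [2B, align 2] → 2
  @2: ammo [1B, align 1] → 3
  +1 pad (align 4)
  @4: vx [4B, align 4] → 8
  @8: id [1B, align 1] → 9
  +1 pad (align 2)
  @10: target [22B, align 2] → 32
  size 32, align 4
packed(1) layout:
  @0: hp [2B, align 1] → 2
  @2: ammo [1B, align 1] → 3
  @3: vx [4B, align 1] → 7
  @7: id [1B, align 1] → 8
  @8: target [22B, align 1] → 30
  size 30, align 1
32 − 30 = 2

2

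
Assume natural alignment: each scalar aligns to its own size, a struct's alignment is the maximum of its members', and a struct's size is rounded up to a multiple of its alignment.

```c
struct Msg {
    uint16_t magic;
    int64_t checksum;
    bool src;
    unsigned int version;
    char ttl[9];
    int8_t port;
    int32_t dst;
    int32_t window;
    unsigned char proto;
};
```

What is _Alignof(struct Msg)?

member alignments: magic=2, checksum=8, src=1, version=4, ttl=1, port=1, dst=4, window=4, proto=1
max = 8

8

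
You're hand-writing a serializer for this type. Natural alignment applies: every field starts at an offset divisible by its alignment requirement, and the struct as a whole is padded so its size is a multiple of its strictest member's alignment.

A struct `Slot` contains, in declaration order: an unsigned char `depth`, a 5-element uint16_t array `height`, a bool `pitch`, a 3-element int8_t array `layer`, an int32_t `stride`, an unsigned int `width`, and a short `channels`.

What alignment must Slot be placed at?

member alignments: depth=1, height=2, pitch=1, layer=1, stride=4, width=4, channels=2
max = 4

4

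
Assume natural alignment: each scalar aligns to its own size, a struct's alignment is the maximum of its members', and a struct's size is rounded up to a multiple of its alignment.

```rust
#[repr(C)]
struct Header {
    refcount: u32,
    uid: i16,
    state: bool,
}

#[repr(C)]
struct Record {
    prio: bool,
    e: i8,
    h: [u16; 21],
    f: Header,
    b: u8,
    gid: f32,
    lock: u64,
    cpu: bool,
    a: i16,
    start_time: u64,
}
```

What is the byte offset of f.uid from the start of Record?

Header: @0: refcount [4B, align 4] → 4; @4: uid [2B, align 2] → 6; @6: state [1B, align 1] → 7; +1 tail pad (align 4); size 8, align 4
@0: prio [1B, align 1] → 1
@1: e [1B, align 1] → 2
@2: h [42B, align 2] → 44
@44: f [8B, align 4] → 52
within Header: uid at 4
44 + 4 = 48

48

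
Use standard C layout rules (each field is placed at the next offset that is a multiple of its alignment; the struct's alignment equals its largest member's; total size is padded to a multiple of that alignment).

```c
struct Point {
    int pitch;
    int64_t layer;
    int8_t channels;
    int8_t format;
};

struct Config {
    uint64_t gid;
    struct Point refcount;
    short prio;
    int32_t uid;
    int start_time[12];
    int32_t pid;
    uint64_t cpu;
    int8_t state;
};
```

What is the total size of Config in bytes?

112 bytes

Point: @0: pitch [4B, align 4] → 4; +4 pad (align 8); @8: layer [8B, align 8] → 16; @16: channels [1B, align 1] → 17; @17: format [1B, align 1] → 18; +6 tail pad (align 8); size 24, align 8
@0: gid [8B, align 8] → 8
@8: refcount [24B, align 8] → 32
@32: prio [2B, align 2] → 34
+2 pad (align 4)
@36: uid [4B, align 4] → 40
@40: start_time [48B, align 4] → 88
@88: pid [4B, align 4] → 92
+4 pad (align 8)
@96: cpu [8B, align 8] → 104
@104: state [1B, align 1] → 105
+7 tail pad (align 8)
size 112, align 8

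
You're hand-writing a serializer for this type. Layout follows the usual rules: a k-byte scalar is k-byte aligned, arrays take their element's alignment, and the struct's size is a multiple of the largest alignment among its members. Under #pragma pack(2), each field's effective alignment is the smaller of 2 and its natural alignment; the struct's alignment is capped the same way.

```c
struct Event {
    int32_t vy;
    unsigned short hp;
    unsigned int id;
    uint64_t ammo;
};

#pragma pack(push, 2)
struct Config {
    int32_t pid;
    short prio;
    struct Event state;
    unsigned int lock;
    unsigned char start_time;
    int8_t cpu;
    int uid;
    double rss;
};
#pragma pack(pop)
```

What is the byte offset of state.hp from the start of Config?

Event: 0..4  vy  (4B, 4-aligned); 4..6  hp  (2B, 2-aligned); 6..8  -- padding (2B); 8..12  id  (4B, 4-aligned); 12..16  -- padding (4B); 16..24  ammo  (8B, 8-aligned); sizeof = 24, alignof = 8
0..4  pid  (4B, 2-aligned)
4..6  prio  (2B, 2-aligned)
6..30  state  (24B, 2-aligned)
within Event: hp at 4
6 + 4 = 10

10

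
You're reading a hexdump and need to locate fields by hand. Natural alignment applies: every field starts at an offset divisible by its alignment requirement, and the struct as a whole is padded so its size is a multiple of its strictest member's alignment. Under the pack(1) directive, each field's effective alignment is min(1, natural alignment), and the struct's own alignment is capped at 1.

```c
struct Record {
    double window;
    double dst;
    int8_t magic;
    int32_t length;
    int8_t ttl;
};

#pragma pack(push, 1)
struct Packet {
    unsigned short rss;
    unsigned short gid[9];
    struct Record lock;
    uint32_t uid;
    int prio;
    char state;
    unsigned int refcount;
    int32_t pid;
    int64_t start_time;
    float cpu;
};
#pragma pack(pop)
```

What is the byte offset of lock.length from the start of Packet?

Record: 0..8  window  (8B, 8-aligned); 8..16  dst  (8B, 8-aligned); 16..17  magic  (1B, 1-aligned); 17..20  -- padding (3B); 20..24  length  (4B, 4-aligned); 24..25  ttl  (1B, 1-aligned); 25..32  -- tail padding (7B); sizeof = 32, alignof = 8
0..2  rss  (2B, 1-aligned)
2..20  gid  (18B, 1-aligned)
20..52  lock  (32B, 1-aligned)
within Record: length at 20
20 + 20 = 40

40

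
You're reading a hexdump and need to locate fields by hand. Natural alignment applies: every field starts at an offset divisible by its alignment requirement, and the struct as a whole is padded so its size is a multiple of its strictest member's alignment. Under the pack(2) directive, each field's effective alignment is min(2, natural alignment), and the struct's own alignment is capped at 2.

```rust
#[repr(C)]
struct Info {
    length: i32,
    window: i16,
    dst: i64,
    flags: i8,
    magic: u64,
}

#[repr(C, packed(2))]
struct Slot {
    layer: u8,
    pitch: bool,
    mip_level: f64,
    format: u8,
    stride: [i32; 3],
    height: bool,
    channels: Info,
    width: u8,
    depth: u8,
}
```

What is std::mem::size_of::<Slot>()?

Info: length at 0 (size 4, align 4) → ends 4; window at 4 (size 2, align 2) → ends 6; pad 2 to align 8 for dst; dst at 8 (size 8, align 8) → ends 16; flags at 16 (size 1, align 1) → ends 17; pad 7 to align 8 for magic; magic at 24 (size 8, align 8) → ends 32; total 32 bytes, alignment 8
layer at 0 (size 1, align 1) → ends 1
pitch at 1 (size 1, align 1) → ends 2
mip_level at 2 (size 8, align 2) → ends 10
format at 10 (size 1, align 1) → ends 11
pad 1 to align 2 for stride
stride at 12 (size 12, align 2) → ends 24
height at 24 (size 1, align 1) → ends 25
pad 1 to align 2 for channels
channels at 26 (size 32, align 2) → ends 58
width at 58 (size 1, align 1) → ends 59
depth at 59 (size 1, align 1) → ends 60
total 60 bytes, alignment 2

60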